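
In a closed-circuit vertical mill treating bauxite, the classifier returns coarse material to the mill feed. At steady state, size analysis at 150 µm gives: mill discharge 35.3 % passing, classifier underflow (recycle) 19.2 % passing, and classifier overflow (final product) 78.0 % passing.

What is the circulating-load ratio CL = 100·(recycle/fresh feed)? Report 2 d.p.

CL = 265.22 %

Two-product formula at 150 µm:
(1+r)d = ru + o → r = (o−d)/(d−u)
r = (78.0 − 35.3)/(35.3 − 19.2) = 42.7/16.1 = 2.6522
CL = 100·r = 265.22 %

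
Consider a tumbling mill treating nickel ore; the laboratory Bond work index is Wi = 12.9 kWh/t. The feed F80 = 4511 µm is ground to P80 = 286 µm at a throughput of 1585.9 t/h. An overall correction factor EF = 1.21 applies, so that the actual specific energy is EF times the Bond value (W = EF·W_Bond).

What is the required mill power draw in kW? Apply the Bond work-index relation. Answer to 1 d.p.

P = 10951.9 kW

W = 10 Wi (P80^-0.5 − F80^-0.5)
W = 10·12.9·(1/√286 − 1/√4511) = 10·12.9·(0.044242) = 5.7073 kWh/t
W_actual = 1.21 × 5.7073 = 6.9058 kWh/t
P = W·T = 6.9058·1585.9 = 10951.9 kW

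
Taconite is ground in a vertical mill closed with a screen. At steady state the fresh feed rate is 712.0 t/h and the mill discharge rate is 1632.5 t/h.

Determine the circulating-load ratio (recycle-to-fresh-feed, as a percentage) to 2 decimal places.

CL = 129.28 %

Discharge = new feed + return, hence
R = M − F = 1632.5 − 712.0 = 920.5 t/h
CL = 100·R/F = 100·920.5/712.0 = 129.28 %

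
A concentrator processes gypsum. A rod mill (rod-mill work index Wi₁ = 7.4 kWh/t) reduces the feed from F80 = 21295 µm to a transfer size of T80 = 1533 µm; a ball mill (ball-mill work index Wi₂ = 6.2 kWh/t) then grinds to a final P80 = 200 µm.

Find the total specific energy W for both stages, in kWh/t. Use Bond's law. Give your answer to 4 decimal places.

W = 4.1834 kWh/t

W = 10 Wi (P80^-0.5 − F80^-0.5)
Stage 1 (21295→1533 µm, Wi₁=7.4): W₁ = 10·7.4·(0.025540 − 0.006853) = 1.3829 kWh/t
Stage 2 (1533→200 µm, Wi₂=6.2): W₂ = 10·6.2·(0.070711 − 0.025540) = 2.8006 kWh/t
W = W₁ + W₂ = 1.3829 + 2.8006 = 4.1834 kWh/t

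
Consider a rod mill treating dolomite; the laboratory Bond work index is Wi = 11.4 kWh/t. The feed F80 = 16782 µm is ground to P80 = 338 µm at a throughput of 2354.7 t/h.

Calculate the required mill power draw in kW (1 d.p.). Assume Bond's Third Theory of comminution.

W = 10·Wi·[P80^(−½) − F80^(−½)]
W = 10·11.4·(1/√338 − 1/√16782) = 10·11.4·(0.046674) = 5.3208 kWh/t
P_mill = W·ṁ = 5.3208·2354.7 = 12528.8 kW

P = 12528.8 kW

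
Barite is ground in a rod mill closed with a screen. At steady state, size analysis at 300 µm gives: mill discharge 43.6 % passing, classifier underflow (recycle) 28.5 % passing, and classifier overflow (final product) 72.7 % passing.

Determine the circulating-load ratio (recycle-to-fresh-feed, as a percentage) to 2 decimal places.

CL = 192.72 %

Classifier node, passing 300 µm:
(1+r)·d = r·u + o ⇒ r = (o−d)/(d−u)
r = (72.7 − 43.6)/(43.6 − 28.5) = 29.1/15.1 = 1.9272
CL = 100·r = 192.72 %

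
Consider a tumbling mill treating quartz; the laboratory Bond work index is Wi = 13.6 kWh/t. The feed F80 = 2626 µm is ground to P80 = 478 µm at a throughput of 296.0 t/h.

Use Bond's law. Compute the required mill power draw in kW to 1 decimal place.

W = 10 Wi (P80^-0.5 − F80^-0.5)
W = 10·13.6·(1/√478 − 1/√2626) = 10·13.6·(0.026225) = 3.5666 kWh/t
P = W·T = 3.5666·296.0 = 1055.7 kW

P = 1055.7 kW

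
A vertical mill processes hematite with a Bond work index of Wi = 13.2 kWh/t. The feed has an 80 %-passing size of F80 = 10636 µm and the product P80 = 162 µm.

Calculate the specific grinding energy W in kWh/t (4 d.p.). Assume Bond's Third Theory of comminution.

W = 9.0910 kWh/t

Bond:  W = 10 Wi (1/√P − 1/√F)
1/√162 = 0.078567;  1/√10636 = 0.009696
W = 10·13.2·(0.078567 − 0.009696) = 9.0910 kWh/t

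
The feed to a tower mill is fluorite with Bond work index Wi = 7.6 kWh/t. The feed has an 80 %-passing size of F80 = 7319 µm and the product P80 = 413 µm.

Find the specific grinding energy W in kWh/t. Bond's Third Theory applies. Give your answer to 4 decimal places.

W = 10·Wi·[P80^(−½) − F80^(−½)]
1/√413 = 0.049207;  1/√7319 = 0.011689
W = 10·7.6·(0.049207 − 0.011689) = 2.8514 kWh/t

W = 2.8514 kWh/t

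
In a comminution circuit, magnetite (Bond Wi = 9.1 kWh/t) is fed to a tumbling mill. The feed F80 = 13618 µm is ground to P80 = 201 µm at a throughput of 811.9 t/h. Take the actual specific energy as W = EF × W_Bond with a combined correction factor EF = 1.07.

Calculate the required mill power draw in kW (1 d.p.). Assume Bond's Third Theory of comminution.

W = 10·Wi·[P80^(−½) − F80^(−½)]
W = 10·9.1·(1/√201 − 1/√13618) = 10·9.1·(0.061965) = 5.6388 kWh/t
With EF = 1.07: W = 5.6388·1.07 = 6.0336 kWh/t
P_mill = W·ṁ = 6.0336·811.9 = 4898.6 kW

P = 4898.6 kW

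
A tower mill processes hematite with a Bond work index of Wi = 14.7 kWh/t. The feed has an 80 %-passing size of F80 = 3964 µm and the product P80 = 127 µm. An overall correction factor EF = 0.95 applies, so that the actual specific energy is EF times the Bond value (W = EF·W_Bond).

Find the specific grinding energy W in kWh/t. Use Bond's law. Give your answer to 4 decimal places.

W_Bond = 10·Wi·(1/√P₈₀ − 1/√F₈₀)
1/√127 = 0.088736;  1/√3964 = 0.015883
W = 10·14.7·(0.088736 − 0.015883) = 10.7093 kWh/t
With EF = 0.95: W = 10.7093·0.95 = 10.1739 kWh/t

W = 10.1739 kWh/t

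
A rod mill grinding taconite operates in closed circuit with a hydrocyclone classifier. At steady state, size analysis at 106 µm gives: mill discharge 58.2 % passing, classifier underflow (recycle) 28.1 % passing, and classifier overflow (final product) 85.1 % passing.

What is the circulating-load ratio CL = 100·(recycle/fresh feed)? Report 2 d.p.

CL = 89.37 %

Balance %-passing 106 µm (r = R/F):
(1+r)·d = r·u + o ⇒ r = (o−d)/(d−u)
r = (85.1 − 58.2)/(58.2 − 28.1) = 26.9/30.1 = 0.8937
CL = 100·r = 89.37 %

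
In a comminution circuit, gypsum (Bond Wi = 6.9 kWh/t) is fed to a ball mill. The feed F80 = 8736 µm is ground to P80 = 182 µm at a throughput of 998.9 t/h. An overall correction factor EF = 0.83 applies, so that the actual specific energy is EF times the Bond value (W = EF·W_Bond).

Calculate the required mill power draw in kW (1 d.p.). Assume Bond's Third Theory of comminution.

W = 10 Wi (1/√P80 − 1/√F80)  [Bond]
W = 10·6.9·(1/√182 − 1/√8736) = 10·6.9·(0.063426) = 4.3764 kWh/t
W_actual = 0.83 × 4.3764 = 3.6324 kWh/t
P = W·T = 3.6324·998.9 = 3628.4 kW

P = 3628.4 kW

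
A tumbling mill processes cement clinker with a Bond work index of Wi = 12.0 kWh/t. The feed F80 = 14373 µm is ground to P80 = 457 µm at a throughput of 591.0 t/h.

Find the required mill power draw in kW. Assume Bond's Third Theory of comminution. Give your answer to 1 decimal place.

P = 2725.9 kW

W = 10·Wi·[P80^(−½) − F80^(−½)]
W = 10·12.0·(1/√457 − 1/√14373) = 10·12.0·(0.038437) = 4.6124 kWh/t
P = W·T = 4.6124·591.0 = 2725.9 kW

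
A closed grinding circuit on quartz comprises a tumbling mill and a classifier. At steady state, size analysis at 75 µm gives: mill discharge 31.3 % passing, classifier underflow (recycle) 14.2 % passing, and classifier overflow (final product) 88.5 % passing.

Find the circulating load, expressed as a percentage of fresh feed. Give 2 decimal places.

Mass balance on the −75 µm fraction:
r = (o − d)/(d − u)
r = (88.5 − 31.3)/(31.3 − 14.2) = 57.2/17.1 = 3.3450
CL = 100·r = 334.50 %

CL = 334.50 %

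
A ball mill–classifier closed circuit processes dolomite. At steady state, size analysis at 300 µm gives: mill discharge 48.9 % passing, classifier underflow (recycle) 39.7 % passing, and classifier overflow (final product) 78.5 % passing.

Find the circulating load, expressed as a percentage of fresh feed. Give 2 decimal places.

Mass balance on the −300 µm fraction:
(1+r)d = ru + o → r = (o−d)/(d−u)
r = (78.5 − 48.9)/(48.9 − 39.7) = 29.6/9.2 = 3.2174
CL = 100·r = 321.74 %

CL = 321.74 %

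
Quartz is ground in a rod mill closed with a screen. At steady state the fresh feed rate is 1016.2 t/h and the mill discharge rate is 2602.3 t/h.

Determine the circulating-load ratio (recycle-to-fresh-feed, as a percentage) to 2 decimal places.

CL = 156.08 %

Discharge = new feed + return, hence
R = M − F = 2602.3 − 1016.2 = 1586.1 t/h
CL = 100·R/F = 100·1586.1/1016.2 = 156.08 %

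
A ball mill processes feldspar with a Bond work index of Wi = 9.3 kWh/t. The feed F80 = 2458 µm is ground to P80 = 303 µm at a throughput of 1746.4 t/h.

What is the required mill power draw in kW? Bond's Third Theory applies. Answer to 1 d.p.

W = 10·Wi·(P80^(-½) − F80^(-½))
W = 10·9.3·(1/√303 − 1/√2458) = 10·9.3·(0.037278) = 3.4669 kWh/t
P = W·T = 3.4669·1746.4 = 6054.6 kW

P = 6054.6 kW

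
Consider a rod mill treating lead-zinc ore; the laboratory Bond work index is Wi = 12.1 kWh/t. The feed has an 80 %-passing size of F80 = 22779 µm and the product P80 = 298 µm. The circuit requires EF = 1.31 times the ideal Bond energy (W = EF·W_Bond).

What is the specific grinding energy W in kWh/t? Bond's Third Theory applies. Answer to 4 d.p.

W = 8.1320 kWh/t

W = 10 Wi (1/√P80 − 1/√F80)  [Bond]
1/√298 = 0.057928;  1/√22779 = 0.006626
W = 10·12.1·(0.057928 − 0.006626) = 6.2076 kWh/t
W_actual = 1.31 × 6.2076 = 8.1320 kWh/t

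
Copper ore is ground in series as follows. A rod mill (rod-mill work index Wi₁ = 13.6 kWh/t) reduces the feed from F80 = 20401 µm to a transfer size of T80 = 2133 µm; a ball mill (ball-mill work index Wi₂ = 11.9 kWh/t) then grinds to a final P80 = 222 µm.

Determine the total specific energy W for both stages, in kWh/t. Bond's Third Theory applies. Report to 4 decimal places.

W = 10 Wi (1/√P80 − 1/√F80)  [Bond]
Stage 1 (20401→2133 µm, Wi₁=13.6): W₁ = 10·13.6·(0.021652 − 0.007001) = 1.9925 kWh/t
Stage 2 (2133→222 µm, Wi₂=11.9): W₂ = 10·11.9·(0.067116 − 0.021652) = 5.4101 kWh/t
W = W₁ + W₂ = 1.9925 + 5.4101 = 7.4027 kWh/t

W = 7.4027 kWh/t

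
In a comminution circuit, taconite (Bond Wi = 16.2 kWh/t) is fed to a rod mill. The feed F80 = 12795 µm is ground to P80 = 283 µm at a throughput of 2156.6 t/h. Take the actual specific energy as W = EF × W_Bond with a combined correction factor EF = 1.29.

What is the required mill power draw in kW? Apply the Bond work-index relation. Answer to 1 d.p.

W_Bond = 10·Wi·(1/√P₈₀ − 1/√F₈₀)
W = 10·16.2·(1/√283 − 1/√12795) = 10·16.2·(0.050603) = 8.1977 kWh/t
Corrected W = EF·W_Bond = 1.29·8.1977 = 10.5751 kWh/t
Mill draw = 10.5751 × 2156.6 = 22806.2 kW

P = 22806.2 kW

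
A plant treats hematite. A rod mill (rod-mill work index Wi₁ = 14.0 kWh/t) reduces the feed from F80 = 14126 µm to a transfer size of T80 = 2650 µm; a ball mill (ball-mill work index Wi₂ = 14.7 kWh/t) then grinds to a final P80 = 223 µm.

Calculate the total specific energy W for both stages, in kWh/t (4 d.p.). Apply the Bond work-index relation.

W = 10 Wi (P80^-0.5 − F80^-0.5)
Stage 1 (14126→2650 µm, Wi₁=14.0): W₁ = 10·14.0·(0.019426 − 0.008414) = 1.5417 kWh/t
Stage 2 (2650→223 µm, Wi₂=14.7): W₂ = 10·14.7·(0.066965 − 0.019426) = 6.9883 kWh/t
W = W₁ + W₂ = 1.5417 + 6.9883 = 8.5299 kWh/t

W = 8.5299 kWh/t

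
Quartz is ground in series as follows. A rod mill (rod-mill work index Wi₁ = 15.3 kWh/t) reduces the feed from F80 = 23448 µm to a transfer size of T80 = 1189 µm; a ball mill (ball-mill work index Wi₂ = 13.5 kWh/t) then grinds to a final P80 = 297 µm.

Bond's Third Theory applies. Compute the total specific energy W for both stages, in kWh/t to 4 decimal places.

W = 7.3563 kWh/t

Bond:  W = 10 Wi (1/√P − 1/√F)
Stage 1 (23448→1189 µm, Wi₁=15.3): W₁ = 10·15.3·(0.029001 − 0.006531) = 3.4379 kWh/t
Stage 2 (1189→297 µm, Wi₂=13.5): W₂ = 10·13.5·(0.058026 − 0.029001) = 3.9184 kWh/t
W = W₁ + W₂ = 3.4379 + 3.9184 = 7.3563 kWh/t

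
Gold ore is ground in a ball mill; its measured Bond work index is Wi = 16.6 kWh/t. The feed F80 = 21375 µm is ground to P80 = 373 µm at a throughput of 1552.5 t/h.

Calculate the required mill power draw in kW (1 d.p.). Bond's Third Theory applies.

W_Bond = 10·Wi·(1/√P₈₀ − 1/√F₈₀)
W = 10·16.6·(1/√373 − 1/√21375) = 10·16.6·(0.044938) = 7.4597 kWh/t
Mill draw = 7.4597 × 1552.5 = 11581.2 kW

P = 11581.2 kW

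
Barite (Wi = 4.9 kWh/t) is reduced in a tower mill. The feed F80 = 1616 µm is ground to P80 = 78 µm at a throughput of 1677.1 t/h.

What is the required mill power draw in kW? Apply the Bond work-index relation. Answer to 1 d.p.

P = 7260.6 kW

W = 10 Wi (P80^-0.5 − F80^-0.5)
W = 10·4.9·(1/√78 − 1/√1616) = 10·4.9·(0.088352) = 4.3292 kWh/t
Mill draw = 4.3292 × 1677.1 = 7260.6 kW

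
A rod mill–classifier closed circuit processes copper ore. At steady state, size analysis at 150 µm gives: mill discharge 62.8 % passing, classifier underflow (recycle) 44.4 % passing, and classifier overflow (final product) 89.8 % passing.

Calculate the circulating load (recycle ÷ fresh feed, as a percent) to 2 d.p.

CL = 146.74 %

Two-product formula at 150 µm:
(1+r)·d = r·u + o ⇒ r = (o−d)/(d−u)
r = (89.8 − 62.8)/(62.8 − 44.4) = 27.0/18.4 = 1.4674
CL = 100·r = 146.74 %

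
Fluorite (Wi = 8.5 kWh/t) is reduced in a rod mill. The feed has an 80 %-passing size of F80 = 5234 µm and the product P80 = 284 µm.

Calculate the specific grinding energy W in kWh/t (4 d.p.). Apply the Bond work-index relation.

W = 10·Wi·[P80^(−½) − F80^(−½)]
1/√284 = 0.059339;  1/√5234 = 0.013822
W = 10·8.5·(0.059339 − 0.013822) = 3.8689 kWh/t

W = 3.8689 kWh/t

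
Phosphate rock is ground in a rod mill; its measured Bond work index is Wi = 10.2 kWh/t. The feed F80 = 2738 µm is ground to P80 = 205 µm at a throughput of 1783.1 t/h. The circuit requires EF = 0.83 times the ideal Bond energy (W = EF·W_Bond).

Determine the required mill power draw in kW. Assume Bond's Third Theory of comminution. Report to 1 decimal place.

W = 10·Wi·(P80^(-½) − F80^(-½))
W = 10·10.2·(1/√205 − 1/√2738) = 10·10.2·(0.050732) = 5.1747 kWh/t
W_actual = 0.83 × 5.1747 = 4.2950 kWh/t
Mill draw = 4.2950 × 1783.1 = 7658.4 kW

P = 7658.4 kW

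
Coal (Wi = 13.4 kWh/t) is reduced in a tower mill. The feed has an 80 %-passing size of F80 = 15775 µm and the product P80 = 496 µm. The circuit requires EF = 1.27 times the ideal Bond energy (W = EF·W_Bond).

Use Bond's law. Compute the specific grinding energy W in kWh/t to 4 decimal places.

Bond:  W = 10 Wi (1/√P − 1/√F)
1/√496 = 0.044901;  1/√15775 = 0.007962
W = 10·13.4·(0.044901 − 0.007962) = 4.9499 kWh/t
Apply correction: 4.9499 × 1.27 = 6.2864 kWh/t

W = 6.2864 kWh/t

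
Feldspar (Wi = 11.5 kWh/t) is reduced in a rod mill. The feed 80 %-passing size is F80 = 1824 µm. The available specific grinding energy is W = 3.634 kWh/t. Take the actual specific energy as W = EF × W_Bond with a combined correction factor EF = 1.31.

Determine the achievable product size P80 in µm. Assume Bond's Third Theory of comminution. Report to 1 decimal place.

W = 10·Wi·[P80^(−½) − F80^(−½)]
W_Bond = W / EF = 3.634 / 1.31 = 2.7740 kWh/t
P80^(−½) = W_Bond/(10 Wi) + F80^(−½)
  = 2.7740/(10·11.5) + 1/√1824 = 0.024122 + 0.023415 = 0.047537
P80 = (1/0.047537)² = 21.0363² = 442.53 µm

P80 = 442.5 µm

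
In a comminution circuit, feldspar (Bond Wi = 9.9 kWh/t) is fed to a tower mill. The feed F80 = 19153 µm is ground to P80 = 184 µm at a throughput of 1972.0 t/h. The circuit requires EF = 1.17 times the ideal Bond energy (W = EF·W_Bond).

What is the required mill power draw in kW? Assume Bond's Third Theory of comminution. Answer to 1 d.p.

P = 15188.6 kW

Bond:  W = 10 Wi (1/√P − 1/√F)
W = 10·9.9·(1/√184 − 1/√19153) = 10·9.9·(0.066495) = 6.5830 kWh/t
Corrected W = EF·W_Bond = 1.17·6.5830 = 7.7021 kWh/t
P_mill = W·ṁ = 7.7021·1972.0 = 15188.6 kW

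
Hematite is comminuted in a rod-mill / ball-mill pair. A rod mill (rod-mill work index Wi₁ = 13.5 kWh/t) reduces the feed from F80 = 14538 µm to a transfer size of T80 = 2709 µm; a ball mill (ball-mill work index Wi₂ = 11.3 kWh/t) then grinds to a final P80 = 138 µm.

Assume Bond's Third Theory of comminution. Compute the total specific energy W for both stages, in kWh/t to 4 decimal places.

W = 8.9222 kWh/t

W = 10·Wi·[P80^(−½) − F80^(−½)]
Stage 1 (14538→2709 µm, Wi₁=13.5): W₁ = 10·13.5·(0.019213 − 0.008294) = 1.4741 kWh/t
Stage 2 (2709→138 µm, Wi₂=11.3): W₂ = 10·11.3·(0.085126 − 0.019213) = 7.4481 kWh/t
W = W₁ + W₂ = 1.4741 + 7.4481 = 8.9222 kWh/t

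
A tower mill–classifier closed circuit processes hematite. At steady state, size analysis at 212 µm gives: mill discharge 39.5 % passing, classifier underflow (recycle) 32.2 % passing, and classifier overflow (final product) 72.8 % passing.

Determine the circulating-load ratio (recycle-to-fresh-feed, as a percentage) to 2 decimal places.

CL = 456.16 %

Classifier node, passing 212 µm:
(1+r)·d = r·u + o ⇒ r = (o−d)/(d−u)
r = (72.8 − 39.5)/(39.5 − 32.2) = 33.3/7.3 = 4.5616
CL = 100·r = 456.16 %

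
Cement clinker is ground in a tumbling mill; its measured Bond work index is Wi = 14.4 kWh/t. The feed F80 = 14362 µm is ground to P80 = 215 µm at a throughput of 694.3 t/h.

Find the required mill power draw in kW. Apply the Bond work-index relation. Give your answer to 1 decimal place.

W = 10 Wi (1/√P80 − 1/√F80)  [Bond]
W = 10·14.4·(1/√215 − 1/√14362) = 10·14.4·(0.059855) = 8.6191 kWh/t
P = W·T = 8.6191·694.3 = 5984.3 kW

P = 5984.3 kW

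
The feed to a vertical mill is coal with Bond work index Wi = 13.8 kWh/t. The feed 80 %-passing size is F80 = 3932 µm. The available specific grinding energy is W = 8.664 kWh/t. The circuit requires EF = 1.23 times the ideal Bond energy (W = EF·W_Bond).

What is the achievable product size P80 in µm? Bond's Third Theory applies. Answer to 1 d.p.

P80 = 222.8 µm

W = 10 Wi (1/√P80 − 1/√F80)  [Bond]
W_Bond = W / EF = 8.664 / 1.23 = 7.0439 kWh/t
P80^-0.5 = F80^-0.5 + W_Bond/(10 Wi)
  = 7.0439/(10·13.8) + 1/√3932 = 0.051043 + 0.015948 = 0.066990
P80 = (1/0.066990)² = 14.9275² = 222.83 µm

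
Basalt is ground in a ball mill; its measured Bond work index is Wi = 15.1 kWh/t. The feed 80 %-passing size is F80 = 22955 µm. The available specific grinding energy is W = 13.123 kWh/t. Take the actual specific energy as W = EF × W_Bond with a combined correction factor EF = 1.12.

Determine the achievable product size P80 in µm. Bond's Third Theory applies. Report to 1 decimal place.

W = 10 Wi (P80^-0.5 − F80^-0.5)
W_Bond = W / EF = 13.123 / 1.12 = 11.7170 kWh/t
P80^-0.5 = F80^-0.5 + W_Bond/(10 Wi)
  = 11.7170/(10·15.1) + 1/√22955 = 0.077596 + 0.006600 = 0.084196
P80 = (1/0.084196)² = 11.8770² = 141.06 µm

P80 = 141.1 µm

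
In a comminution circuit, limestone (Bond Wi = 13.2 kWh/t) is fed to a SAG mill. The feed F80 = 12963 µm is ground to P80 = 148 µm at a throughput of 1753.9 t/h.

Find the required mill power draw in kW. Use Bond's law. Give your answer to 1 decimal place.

W = 10·Wi·(P80^(-½) − F80^(-½))
W = 10·13.2·(1/√148 − 1/√12963) = 10·13.2·(0.073416) = 9.6910 kWh/t
Mill draw = 9.6910 × 1753.9 = 16997.0 kW

P = 16997.0 kW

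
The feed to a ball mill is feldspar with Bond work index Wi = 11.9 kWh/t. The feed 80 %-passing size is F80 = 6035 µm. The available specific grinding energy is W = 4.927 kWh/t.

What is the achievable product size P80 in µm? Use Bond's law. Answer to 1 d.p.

W = 10 Wi (1/√P80 − 1/√F80)  [Bond]
P80^-0.5 = F80^-0.5 + W/(10 Wi)
  = 4.9270/(10·11.9) + 1/√6035 = 0.041403 + 0.012872 = 0.054276
P80 = (1/0.054276)² = 18.4244² = 339.46 µm

P80 = 339.5 µm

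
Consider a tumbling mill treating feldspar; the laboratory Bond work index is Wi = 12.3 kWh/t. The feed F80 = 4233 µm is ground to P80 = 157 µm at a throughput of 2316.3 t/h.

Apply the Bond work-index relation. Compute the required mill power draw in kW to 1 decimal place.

W = 10 Wi / √P80 − 10 Wi / √F80
W = 10·12.3·(1/√157 − 1/√4233) = 10·12.3·(0.064439) = 7.9259 kWh/t
P = W·T = 7.9259·2316.3 = 18358.9 kW

P = 18358.9 kW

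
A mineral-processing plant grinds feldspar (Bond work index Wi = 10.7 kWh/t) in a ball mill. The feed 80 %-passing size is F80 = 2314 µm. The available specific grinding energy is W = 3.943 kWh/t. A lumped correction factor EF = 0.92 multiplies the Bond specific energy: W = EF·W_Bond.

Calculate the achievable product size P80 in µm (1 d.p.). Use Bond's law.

Bond: W = 10·Wi·(1/√P80 − 1/√F80)
W_Bond = W / EF = 3.943 / 0.92 = 4.2859 kWh/t
1/√P80 = 1/√F80 + W_Bond/(10·Wi)
  = 4.2859/(10·10.7) + 1/√2314 = 0.040055 + 0.020788 = 0.060843
P80 = (1/0.060843)² = 16.4357² = 270.13 µm

P80 = 270.1 µm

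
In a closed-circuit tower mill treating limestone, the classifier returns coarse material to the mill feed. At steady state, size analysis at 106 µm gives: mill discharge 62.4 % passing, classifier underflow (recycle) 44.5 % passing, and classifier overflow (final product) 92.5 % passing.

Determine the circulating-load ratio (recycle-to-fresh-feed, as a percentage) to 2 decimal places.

CL = 168.16 %

Balance %-passing 106 µm (r = R/F):
r = (o − d)/(d − u)
r = (92.5 − 62.4)/(62.4 − 44.5) = 30.1/17.9 = 1.6816
CL = 100·r = 168.16 %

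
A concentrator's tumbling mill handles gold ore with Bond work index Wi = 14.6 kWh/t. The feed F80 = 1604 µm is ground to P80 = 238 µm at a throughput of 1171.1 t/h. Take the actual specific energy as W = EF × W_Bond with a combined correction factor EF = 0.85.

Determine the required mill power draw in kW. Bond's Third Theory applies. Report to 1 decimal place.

P = 5791.8 kW

W = 10·Wi·(P80^(-½) − F80^(-½))
W = 10·14.6·(1/√238 − 1/√1604) = 10·14.6·(0.039852) = 5.8183 kWh/t
W_actual = 0.85 × 5.8183 = 4.9456 kWh/t
P = W·T = 4.9456·1171.1 = 5791.8 kW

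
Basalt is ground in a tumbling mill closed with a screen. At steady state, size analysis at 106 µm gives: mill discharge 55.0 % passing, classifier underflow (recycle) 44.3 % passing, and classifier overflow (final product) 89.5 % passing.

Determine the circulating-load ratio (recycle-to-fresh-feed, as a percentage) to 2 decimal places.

CL = 322.43 %

Two-product formula at 106 µm:
(1+r)d = ru + o → r = (o−d)/(d−u)
r = (89.5 − 55.0)/(55.0 − 44.3) = 34.5/10.7 = 3.2243
CL = 100·r = 322.43 %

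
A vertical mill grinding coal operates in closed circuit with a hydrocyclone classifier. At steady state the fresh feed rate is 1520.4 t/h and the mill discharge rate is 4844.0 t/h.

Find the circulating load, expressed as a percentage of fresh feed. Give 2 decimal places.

M = F + R at steady state, so:
R = M − F = 4844.0 − 1520.4 = 3323.6 t/h
CL = 100·R/F = 100·3323.6/1520.4 = 218.60 %

CL = 218.60 %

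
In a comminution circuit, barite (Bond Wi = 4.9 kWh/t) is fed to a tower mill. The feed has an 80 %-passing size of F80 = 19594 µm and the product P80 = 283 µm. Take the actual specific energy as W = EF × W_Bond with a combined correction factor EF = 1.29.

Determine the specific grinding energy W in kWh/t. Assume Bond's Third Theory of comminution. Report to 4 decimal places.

W = 3.3059 kWh/t

Bond:  W = 10 Wi (1/√P − 1/√F)
1/√283 = 0.059444;  1/√19594 = 0.007144
W = 10·4.9·(0.059444 − 0.007144) = 2.5627 kWh/t
Apply correction: 2.5627 × 1.29 = 3.3059 kWh/t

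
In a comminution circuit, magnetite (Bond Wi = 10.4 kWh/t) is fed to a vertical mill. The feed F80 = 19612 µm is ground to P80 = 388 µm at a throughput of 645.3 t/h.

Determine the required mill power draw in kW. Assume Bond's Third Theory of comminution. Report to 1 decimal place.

Bond: W = 10·Wi·(1/√P80 − 1/√F80)
W = 10·10.4·(1/√388 − 1/√19612) = 10·10.4·(0.043627) = 4.5372 kWh/t
Mill draw = 4.5372 × 645.3 = 2927.8 kW

P = 2927.8 kW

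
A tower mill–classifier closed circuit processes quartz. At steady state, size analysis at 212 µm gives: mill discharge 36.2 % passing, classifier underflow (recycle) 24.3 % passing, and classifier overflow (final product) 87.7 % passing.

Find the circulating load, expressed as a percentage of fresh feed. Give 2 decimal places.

Two-product formula at 212 µm:
d + r·d = r·u + o → r(d−u) = o−d
r = (87.7 − 36.2)/(36.2 − 24.3) = 51.5/11.9 = 4.3277
CL = 100·r = 432.77 %

CL = 432.77 %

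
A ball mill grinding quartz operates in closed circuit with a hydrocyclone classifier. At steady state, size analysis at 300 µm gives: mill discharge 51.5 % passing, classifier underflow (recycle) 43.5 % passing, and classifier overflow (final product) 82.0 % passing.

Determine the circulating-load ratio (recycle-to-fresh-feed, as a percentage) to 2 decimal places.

CL = 381.25 %

Two-product formula at 300 µm:
r = (o − d)/(d − u)
r = (82.0 − 51.5)/(51.5 − 43.5) = 30.5/8.0 = 3.8125
CL = 100·r = 381.25 %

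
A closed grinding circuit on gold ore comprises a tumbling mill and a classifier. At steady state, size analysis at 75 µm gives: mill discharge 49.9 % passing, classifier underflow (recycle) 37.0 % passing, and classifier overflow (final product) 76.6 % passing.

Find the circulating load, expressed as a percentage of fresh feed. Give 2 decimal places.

Mass balance on the −75 µm fraction:
Fd + Rd = Ru + Fo ⇒ R/F = (o−d)/(d−u)
r = (76.6 − 49.9)/(49.9 − 37.0) = 26.7/12.9 = 2.0698
CL = 100·r = 206.98 %

CL = 206.98 %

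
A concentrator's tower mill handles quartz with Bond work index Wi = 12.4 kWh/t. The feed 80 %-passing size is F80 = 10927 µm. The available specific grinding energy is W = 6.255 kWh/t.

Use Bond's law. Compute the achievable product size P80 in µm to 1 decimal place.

P80 = 277.7 µm

W = 10 Wi (1/√P80 − 1/√F80)  [Bond]
⇒ 1/√P80 = W/(10·Wi) + 1/√F80
  = 6.2550/(10·12.4) + 1/√10927 = 0.050444 + 0.009566 = 0.060010
P80 = (1/0.060010)² = 16.6639² = 277.69 µm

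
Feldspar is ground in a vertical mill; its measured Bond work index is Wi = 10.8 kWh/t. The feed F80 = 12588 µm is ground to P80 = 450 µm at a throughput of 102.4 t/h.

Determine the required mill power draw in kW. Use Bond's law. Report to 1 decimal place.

P = 422.8 kW

W = 10 Wi / √P80 − 10 Wi / √F80
W = 10·10.8·(1/√450 − 1/√12588) = 10·10.8·(0.038227) = 4.1286 kWh/t
Mill draw = 4.1286 × 102.4 = 422.8 kW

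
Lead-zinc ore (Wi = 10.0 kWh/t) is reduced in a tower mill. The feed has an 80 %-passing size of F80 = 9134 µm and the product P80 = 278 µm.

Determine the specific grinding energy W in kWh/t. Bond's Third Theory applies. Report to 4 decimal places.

W = 10 Wi (1/√P80 − 1/√F80)  [Bond]
1/√278 = 0.059976;  1/√9134 = 0.010463
W = 10·10.0·(0.059976 − 0.010463) = 4.9513 kWh/t

W = 4.9513 kWh/t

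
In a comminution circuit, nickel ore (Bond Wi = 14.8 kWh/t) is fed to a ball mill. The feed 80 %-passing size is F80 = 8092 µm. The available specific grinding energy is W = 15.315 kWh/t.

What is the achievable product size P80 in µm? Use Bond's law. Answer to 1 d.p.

P80 = 76.1 µm

W = 10 Wi (P80^-0.5 − F80^-0.5)
⇒ 1/√P80 = W/(10 Wi) + 1/√F80
  = 15.3150/(10·14.8) + 1/√8092 = 0.103480 + 0.011117 = 0.114596
P80 = (1/0.114596)² = 8.7263² = 76.15 µm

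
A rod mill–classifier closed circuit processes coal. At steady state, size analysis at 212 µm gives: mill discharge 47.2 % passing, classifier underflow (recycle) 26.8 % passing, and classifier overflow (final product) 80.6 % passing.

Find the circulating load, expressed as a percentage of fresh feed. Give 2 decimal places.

Two-product formula at 212 µm:
Fd + Rd = Ru + Fo ⇒ R/F = (o−d)/(d−u)
r = (80.6 − 47.2)/(47.2 − 26.8) = 33.4/20.4 = 1.6373
CL = 100·r = 163.73 %

CL = 163.73 %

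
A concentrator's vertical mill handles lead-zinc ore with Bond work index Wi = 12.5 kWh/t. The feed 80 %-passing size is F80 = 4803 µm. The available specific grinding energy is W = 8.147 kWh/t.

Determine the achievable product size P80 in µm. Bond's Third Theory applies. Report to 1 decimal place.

P80 = 157.8 µm

W = 10·Wi·[P80^(−½) − F80^(−½)]
⇒ 1/√P80 = W/(10·Wi) + 1/√F80
  = 8.1470/(10·12.5) + 1/√4803 = 0.065176 + 0.014429 = 0.079605
P80 = (1/0.079605)² = 12.5620² = 157.80 µm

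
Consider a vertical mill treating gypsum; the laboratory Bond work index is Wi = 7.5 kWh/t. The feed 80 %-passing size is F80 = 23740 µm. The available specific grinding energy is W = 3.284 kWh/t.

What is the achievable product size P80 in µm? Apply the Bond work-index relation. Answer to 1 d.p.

P80 = 395.6 µm

W = 10 Wi (P80^-0.5 − F80^-0.5)
P80^-0.5 = F80^-0.5 + W/(10 Wi)
  = 3.2840/(10·7.5) + 1/√23740 = 0.043787 + 0.006490 = 0.050277
P80 = (1/0.050277)² = 19.8899² = 395.61 µm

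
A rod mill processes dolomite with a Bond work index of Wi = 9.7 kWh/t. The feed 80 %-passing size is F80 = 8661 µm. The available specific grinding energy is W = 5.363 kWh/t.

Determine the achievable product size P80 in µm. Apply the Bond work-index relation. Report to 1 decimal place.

P80 = 229.3 µm

W = 10 Wi (1/√P80 − 1/√F80)  [Bond]
P80^-0.5 = F80^-0.5 + W/(10 Wi)
  = 5.3630/(10·9.7) + 1/√8661 = 0.055289 + 0.010745 = 0.066034
P80 = (1/0.066034)² = 15.1437² = 229.33 µm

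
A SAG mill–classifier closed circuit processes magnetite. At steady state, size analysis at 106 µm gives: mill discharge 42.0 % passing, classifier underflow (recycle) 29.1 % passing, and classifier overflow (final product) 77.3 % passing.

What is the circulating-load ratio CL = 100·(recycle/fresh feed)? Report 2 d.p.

Two-product formula at 106 µm:
d + r·d = r·u + o → r(d−u) = o−d
r = (77.3 − 42.0)/(42.0 − 29.1) = 35.3/12.9 = 2.7364
CL = 100·r = 273.64 %

CL = 273.64 %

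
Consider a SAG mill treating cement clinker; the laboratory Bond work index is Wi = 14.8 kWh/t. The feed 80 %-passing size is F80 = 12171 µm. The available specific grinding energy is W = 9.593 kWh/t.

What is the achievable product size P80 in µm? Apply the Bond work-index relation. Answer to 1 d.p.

P80 = 183.2 µm

W = 10·Wi·(P80^(-½) − F80^(-½))
P80^(−½) = W/(10 Wi) + F80^(−½)
  = 9.5930/(10·14.8) + 1/√12171 = 0.064818 + 0.009064 = 0.073882
P80 = (1/0.073882)² = 13.5351² = 183.20 µm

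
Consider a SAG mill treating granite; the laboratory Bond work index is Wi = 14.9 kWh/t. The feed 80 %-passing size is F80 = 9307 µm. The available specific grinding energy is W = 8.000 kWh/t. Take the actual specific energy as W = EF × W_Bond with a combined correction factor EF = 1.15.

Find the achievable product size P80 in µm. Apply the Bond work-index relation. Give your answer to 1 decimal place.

P80 = 307.2 µm

W = 10·Wi·(P80^(-½) − F80^(-½))
W_Bond = W / EF = 8.000 / 1.15 = 6.9565 kWh/t
P80^(−½) = W_Bond/(10 Wi) + F80^(−½)
  = 6.9565/(10·14.9) + 1/√9307 = 0.046688 + 0.010366 = 0.057054
P80 = (1/0.057054)² = 17.5274² = 307.21 µm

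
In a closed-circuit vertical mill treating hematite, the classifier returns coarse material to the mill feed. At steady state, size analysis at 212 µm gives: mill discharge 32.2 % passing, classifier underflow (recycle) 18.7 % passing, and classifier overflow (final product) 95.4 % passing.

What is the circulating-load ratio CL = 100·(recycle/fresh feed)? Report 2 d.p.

CL = 468.15 %

Balance %-passing 212 µm (r = R/F):
d + r·d = r·u + o → r(d−u) = o−d
r = (95.4 − 32.2)/(32.2 − 18.7) = 63.2/13.5 = 4.6815
CL = 100·r = 468.15 %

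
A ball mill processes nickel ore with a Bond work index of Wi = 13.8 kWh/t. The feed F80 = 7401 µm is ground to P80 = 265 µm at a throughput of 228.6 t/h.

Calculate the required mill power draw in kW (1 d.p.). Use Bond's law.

Bond:  W = 10 Wi (1/√P − 1/√F)
W = 10·13.8·(1/√265 − 1/√7401) = 10·13.8·(0.049806) = 6.8732 kWh/t
P_mill = W·ṁ = 6.8732·228.6 = 1571.2 kW

P = 1571.2 kW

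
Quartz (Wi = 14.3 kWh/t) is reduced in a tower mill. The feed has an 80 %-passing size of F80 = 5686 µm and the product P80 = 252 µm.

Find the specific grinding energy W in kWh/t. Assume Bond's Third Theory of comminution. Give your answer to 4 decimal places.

W = 10·Wi·[P80^(−½) − F80^(−½)]
1/√252 = 0.062994;  1/√5686 = 0.013262
W = 10·14.3·(0.062994 − 0.013262) = 7.1117 kWh/t

W = 7.1117 kWh/t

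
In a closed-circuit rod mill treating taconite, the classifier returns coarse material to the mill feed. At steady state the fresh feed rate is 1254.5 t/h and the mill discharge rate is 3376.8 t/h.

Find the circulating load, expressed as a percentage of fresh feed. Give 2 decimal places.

Mill node: discharge = fresh + recycle.
R = M − F = 3376.8 − 1254.5 = 2122.3 t/h
CL = 100·R/F = 100·2122.3/1254.5 = 169.17 %

CL = 169.17 %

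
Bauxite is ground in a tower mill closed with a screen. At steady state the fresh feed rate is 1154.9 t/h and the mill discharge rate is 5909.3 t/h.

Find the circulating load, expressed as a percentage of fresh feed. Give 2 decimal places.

CL = 411.67 %

Mill node: discharge = fresh + recycle.
R = M − F = 5909.3 − 1154.9 = 4754.4 t/h
CL = 100·R/F = 100·4754.4/1154.9 = 411.67 %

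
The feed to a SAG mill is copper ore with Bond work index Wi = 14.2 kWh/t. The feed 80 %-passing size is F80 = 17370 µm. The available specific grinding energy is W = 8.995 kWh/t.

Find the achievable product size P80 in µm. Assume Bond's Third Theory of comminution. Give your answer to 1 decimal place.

P80 = 198.8 µm

W_Bond = 10·Wi·(1/√P₈₀ − 1/√F₈₀)
1/√P80 = 1/√F80 + W/(10·Wi)
  = 8.9950/(10·14.2) + 1/√17370 = 0.063345 + 0.007588 = 0.070933
P80 = (1/0.070933)² = 14.0979² = 198.75 µm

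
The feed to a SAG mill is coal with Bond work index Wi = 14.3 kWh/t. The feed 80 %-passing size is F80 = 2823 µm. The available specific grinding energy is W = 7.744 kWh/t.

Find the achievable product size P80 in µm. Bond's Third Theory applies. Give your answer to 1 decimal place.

W = 10 Wi (P80^-0.5 − F80^-0.5)
P80^-0.5 = F80^-0.5 + W/(10 Wi)
  = 7.7440/(10·14.3) + 1/√2823 = 0.054154 + 0.018821 = 0.072975
P80 = (1/0.072975)² = 13.7033² = 187.78 µm

P80 = 187.8 µm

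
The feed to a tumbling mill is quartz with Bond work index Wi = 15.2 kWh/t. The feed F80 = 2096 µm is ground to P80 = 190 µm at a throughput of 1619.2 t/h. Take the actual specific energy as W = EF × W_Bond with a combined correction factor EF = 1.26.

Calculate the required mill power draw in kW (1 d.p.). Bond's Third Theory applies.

Bond:  W = 10 Wi (1/√P − 1/√F)
W = 10·15.2·(1/√190 − 1/√2096) = 10·15.2·(0.050705) = 7.7072 kWh/t
Apply correction: 7.7072 × 1.26 = 9.7110 kWh/t
P = W·T = 9.7110·1619.2 = 15724.1 kW

P = 15724.1 kW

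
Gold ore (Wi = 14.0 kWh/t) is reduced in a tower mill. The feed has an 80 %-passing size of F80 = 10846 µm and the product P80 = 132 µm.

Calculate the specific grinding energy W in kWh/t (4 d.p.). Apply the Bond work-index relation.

W = 10.8411 kWh/t

W = 10·Wi·[P80^(−½) − F80^(−½)]
1/√132 = 0.087039;  1/√10846 = 0.009602
W = 10·14.0·(0.087039 − 0.009602) = 10.8411 kWh/t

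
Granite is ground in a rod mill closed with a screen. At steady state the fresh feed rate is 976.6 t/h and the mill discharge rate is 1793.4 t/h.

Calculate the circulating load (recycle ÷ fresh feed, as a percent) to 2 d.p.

Discharge = new feed + return, hence
R = M − F = 1793.4 − 976.6 = 816.8 t/h
CL = 100·R/F = 100·816.8/976.6 = 83.64 %

CL = 83.64 %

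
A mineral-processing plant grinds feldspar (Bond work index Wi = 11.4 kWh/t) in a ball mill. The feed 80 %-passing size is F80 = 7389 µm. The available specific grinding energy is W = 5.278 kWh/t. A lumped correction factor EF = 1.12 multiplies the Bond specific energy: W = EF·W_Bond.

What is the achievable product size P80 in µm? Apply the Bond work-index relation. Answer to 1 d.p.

W = 10·Wi·[P80^(−½) − F80^(−½)]
W_Bond = W / EF = 5.278 / 1.12 = 4.7125 kWh/t
⇒ 1/√P80 = W_Bond/(10 Wi) + 1/√F80
  = 4.7125/(10·11.4) + 1/√7389 = 0.041338 + 0.011633 = 0.052971
P80 = (1/0.052971)² = 18.8782² = 356.39 µm

P80 = 356.4 µm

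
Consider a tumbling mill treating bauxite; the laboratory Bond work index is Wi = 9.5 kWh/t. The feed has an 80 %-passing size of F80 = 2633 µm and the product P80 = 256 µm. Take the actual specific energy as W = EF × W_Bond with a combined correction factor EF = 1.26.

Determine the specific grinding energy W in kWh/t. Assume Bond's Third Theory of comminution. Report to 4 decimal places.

W = 10 Wi (1/√P80 − 1/√F80)  [Bond]
1/√256 = 0.062500;  1/√2633 = 0.019488
W = 10·9.5·(0.062500 − 0.019488) = 4.0861 kWh/t
Corrected W = EF·W_Bond = 1.26·4.0861 = 5.1485 kWh/t

W = 5.1485 kWh/t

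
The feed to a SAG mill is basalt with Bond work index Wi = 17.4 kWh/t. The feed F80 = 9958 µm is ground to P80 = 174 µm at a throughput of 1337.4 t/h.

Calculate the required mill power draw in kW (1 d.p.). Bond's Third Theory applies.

P = 15309.5 kW

W_Bond = 10·Wi·(1/√P₈₀ − 1/√F₈₀)
W = 10·17.4·(1/√174 − 1/√9958) = 10·17.4·(0.065789) = 11.4472 kWh/t
P = W·T = 11.4472·1337.4 = 15309.5 kW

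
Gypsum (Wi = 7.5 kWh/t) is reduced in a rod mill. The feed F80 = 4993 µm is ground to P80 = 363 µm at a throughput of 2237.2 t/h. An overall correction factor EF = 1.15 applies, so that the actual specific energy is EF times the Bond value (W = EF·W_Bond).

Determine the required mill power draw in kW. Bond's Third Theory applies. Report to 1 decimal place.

P = 7396.9 kW

W_Bond = 10·Wi·(1/√P₈₀ − 1/√F₈₀)
W = 10·7.5·(1/√363 − 1/√4993) = 10·7.5·(0.038334) = 2.8751 kWh/t
With EF = 1.15: W = 2.8751·1.15 = 3.3063 kWh/t
P_mill = W·ṁ = 3.3063·2237.2 = 7396.9 kW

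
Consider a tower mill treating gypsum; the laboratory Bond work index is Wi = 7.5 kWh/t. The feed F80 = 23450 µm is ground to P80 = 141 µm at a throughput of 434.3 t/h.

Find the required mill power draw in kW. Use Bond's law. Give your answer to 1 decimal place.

P = 2530.4 kW

W = 10·Wi·(P80^(-½) − F80^(-½))
W = 10·7.5·(1/√141 − 1/√23450) = 10·7.5·(0.077685) = 5.8264 kWh/t
Mill draw = 5.8264 × 434.3 = 2530.4 kW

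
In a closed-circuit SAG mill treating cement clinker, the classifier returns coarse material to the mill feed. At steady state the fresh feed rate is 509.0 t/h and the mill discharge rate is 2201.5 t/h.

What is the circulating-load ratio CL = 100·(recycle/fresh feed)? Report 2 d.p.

Steady state: M = F + R.
R = M − F = 2201.5 − 509.0 = 1692.5 t/h
CL = 100·R/F = 100·1692.5/509.0 = 332.51 %

CL = 332.51 %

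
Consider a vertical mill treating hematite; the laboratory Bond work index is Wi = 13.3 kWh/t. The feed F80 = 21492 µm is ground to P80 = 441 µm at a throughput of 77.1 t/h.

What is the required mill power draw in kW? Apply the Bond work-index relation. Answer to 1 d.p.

W = 10·Wi·[P80^(−½) − F80^(−½)]
W = 10·13.3·(1/√441 − 1/√21492) = 10·13.3·(0.040798) = 5.4261 kWh/t
Mill draw = 5.4261 × 77.1 = 418.4 kW

P = 418.4 kW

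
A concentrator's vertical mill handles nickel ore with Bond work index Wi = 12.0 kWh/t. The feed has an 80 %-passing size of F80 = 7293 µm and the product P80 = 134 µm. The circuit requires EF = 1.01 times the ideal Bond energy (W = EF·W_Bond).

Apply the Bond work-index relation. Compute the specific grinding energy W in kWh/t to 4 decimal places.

W = 10·Wi·[P80^(−½) − F80^(−½)]
1/√134 = 0.086387;  1/√7293 = 0.011710
W = 10·12.0·(0.086387 − 0.011710) = 8.9613 kWh/t
Apply correction: 8.9613 × 1.01 = 9.0509 kWh/t

W = 9.0509 kWh/t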